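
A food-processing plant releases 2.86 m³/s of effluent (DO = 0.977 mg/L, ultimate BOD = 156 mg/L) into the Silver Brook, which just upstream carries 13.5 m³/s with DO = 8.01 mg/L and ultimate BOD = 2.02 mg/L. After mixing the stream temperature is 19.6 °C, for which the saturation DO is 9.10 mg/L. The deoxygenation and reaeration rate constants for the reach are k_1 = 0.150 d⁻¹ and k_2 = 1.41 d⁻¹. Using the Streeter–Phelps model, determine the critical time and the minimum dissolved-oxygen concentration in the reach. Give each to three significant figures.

Mixed DO = (13.5×8.01 + 2.86×0.977)/(13.5+2.86) = 110.9/16.36 = 6.781 mg/L.
Mixed L₀ = (13.5×2.02 + 2.86×156)/(16.36) = 473.4/16.36 = 28.94 mg/L.
Initial deficit D₀ = C_s − DO₀ = 9.10 − 6.781 = 2.319 mg/L.
t_c = (1/1.260) ln[(1.41/0.150)(1 − 2.319×1.260/(0.150×28.94))] = 0.7937 × ln(3.071) = 0.8905 d.
D_c = (0.150/1.41) × 28.94 × e^(−0.150×0.8905) = 0.1064 × 28.94 × 0.8750 = 2.694 mg/L.
Minimum DO = 9.10 − 2.694 = 6.406 mg/L.

t_c ≈ 0.891 d; minimum DO ≈ 6.41 mg/L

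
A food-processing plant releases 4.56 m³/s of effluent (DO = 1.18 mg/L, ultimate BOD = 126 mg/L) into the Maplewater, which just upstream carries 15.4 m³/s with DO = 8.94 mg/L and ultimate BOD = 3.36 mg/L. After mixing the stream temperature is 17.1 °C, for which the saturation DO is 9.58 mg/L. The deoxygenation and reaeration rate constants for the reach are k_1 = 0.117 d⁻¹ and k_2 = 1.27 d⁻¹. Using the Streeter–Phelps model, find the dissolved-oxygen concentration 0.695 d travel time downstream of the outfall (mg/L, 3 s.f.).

Mixed DO = (15.4×8.94 + 4.56×1.18)/(15.4+4.56) = 143.1/19.96 = 7.167 mg/L.
Mixed L₀ = (15.4×3.36 + 4.56×126)/(19.96) = 626.3/19.96 = 31.38 mg/L.
Initial deficit D₀ = C_s − DO₀ = 9.58 − 7.167 = 2.413 mg/L.
D(0.695) = [0.117×31.38/(1.27−0.117)](e^(−0.117×0.695) − e^(−1.27×0.695)) + 2.413 e^(−1.27×0.695)
= 3.184 × (0.9219 − 0.4137) + 2.413 × 0.4137 = 2.616 mg/L.
DO = 9.58 − 2.616 = 6.964 mg/L.

DO ≈ 6.96 mg/L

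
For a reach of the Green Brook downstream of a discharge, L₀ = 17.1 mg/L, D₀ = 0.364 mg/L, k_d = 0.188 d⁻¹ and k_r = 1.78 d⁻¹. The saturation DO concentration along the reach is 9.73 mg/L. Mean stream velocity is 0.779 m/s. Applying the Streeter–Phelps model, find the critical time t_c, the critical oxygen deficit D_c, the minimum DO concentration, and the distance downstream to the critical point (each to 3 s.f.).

t_c ≈ 1.29 d; D_c ≈ 1.42 mg/L; min DO ≈ 8.31 mg/L; x_c ≈ 86.6 km

At the critical point dD/dt = 0, so k_d L₀ e^(−k_d t) = k_r D. Substituting D(t) from the Streeter–Phelps equation and solving for t gives
t_c = ln[(k_r/k_d)(1 − D₀(k_r−k_d)/(k_d L₀))] / (k_r−k_d).
Here k_r−k_d = 1.592 d⁻¹ and 1 − D₀(k_r−k_d)/(k_d L₀) = 1 − 0.364×1.592/(0.188×17.1) = 0.8197, so
t_c = ln(9.468 × 0.8197) / 1.592 = 2.049 / 1.592 = 1.287 d.
D_c = (k_d/k_r) L₀ e^(−k_d t_c) = (0.188/1.78) × 17.1 × e^(−0.188×1.287) = 0.1056 × 17.1 × 0.7851 = 1.418 mg/L.
Minimum DO = C_s − D_c = 9.73 − 1.418 = 8.312 mg/L.
x_c = v t_c = 0.779 m/s × 1.287 d × 86400 s/d = 86630 m ≈ 86.6 km.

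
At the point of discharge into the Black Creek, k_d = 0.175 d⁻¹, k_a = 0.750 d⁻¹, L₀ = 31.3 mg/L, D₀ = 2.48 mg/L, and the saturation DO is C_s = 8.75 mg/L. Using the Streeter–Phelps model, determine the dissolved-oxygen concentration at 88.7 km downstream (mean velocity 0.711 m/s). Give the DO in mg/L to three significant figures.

DO ≈ 3.74 mg/L

Travel time t = x/v = 88.7 km / (0.711 m/s) = 88700 m / 0.711 m/s = 124800 s = 1.444 d.
k_d L₀/(k_a−k_d) = 0.175×31.3/(0.750−0.175) = 5.478/0.5750 = 9.526 mg/L.
e^(−k_d t) = e^(−0.175×1.444) = 0.7767; e^(−k_a t) = e^(−0.750×1.444) = 0.3386.
D = 9.526 × (0.7767 − 0.3386) + 2.48 × 0.3386 = 4.173 + 0.8397 = 5.013 mg/L.
DO = C_s − D = 8.75 − 5.013 = 3.737 mg/L.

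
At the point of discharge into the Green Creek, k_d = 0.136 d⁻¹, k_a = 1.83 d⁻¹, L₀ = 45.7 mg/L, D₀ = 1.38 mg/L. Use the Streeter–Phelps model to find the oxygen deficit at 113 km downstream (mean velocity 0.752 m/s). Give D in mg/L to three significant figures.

D ≈ 2.80 mg/L

Travel time t = x/v = 113 km / (0.752 m/s) = 113000 m / 0.752 m/s = 150300 s = 1.739 d.
k_d L₀/(k_a−k_d) = 0.136×45.7/(1.83−0.136) = 6.215/1.694 = 3.669 mg/L.
e^(−k_d t) = e^(−0.136×1.739) = 0.7894; e^(−k_a t) = e^(−1.83×1.739) = 0.04147.
D = 3.669 × (0.7894 − 0.04147) + 1.38 × 0.04147 = 2.744 + 0.05723 = 2.801 mg/L.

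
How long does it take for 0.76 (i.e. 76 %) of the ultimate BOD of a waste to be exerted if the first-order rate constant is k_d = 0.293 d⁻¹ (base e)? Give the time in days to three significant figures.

y/L₀ = 1 − e^(−k_d t) = 0.76 ⇒ e^(−k_d t) = 0.240
t = −ln(0.240) / 0.293 = 1.427 / 0.293 = 4.871 d.

t ≈ 4.87 d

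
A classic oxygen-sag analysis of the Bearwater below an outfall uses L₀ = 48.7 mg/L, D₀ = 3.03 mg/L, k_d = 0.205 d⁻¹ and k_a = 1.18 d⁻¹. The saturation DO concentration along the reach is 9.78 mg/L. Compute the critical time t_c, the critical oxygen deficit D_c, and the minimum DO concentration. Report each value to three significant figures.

At the critical point dD/dt = 0, so k_d L₀ e^(−k_d t) = k_a D. Substituting D(t) from the Streeter–Phelps equation and solving for t gives
t_c = ln[(k_a/k_d)(1 − D₀(k_a−k_d)/(k_d L₀))] / (k_a−k_d).
Here k_a−k_d = 0.9750 d⁻¹ and 1 − D₀(k_a−k_d)/(k_d L₀) = 1 − 3.03×0.9750/(0.205×48.7) = 0.7041, so
t_c = ln(5.756 × 0.7041) / 0.9750 = 1.399 / 0.9750 = 1.435 d.
D_c = (k_d/k_a) L₀ e^(−k_d t_c) = (0.205/1.18) × 48.7 × e^(−0.205×1.435) = 0.1737 × 48.7 × 0.7451 = 6.304 mg/L.
Minimum DO = C_s − D_c = 9.78 − 6.304 = 3.476 mg/L.

t_c ≈ 1.44 d; D_c ≈ 6.30 mg/L; min DO ≈ 3.48 mg/L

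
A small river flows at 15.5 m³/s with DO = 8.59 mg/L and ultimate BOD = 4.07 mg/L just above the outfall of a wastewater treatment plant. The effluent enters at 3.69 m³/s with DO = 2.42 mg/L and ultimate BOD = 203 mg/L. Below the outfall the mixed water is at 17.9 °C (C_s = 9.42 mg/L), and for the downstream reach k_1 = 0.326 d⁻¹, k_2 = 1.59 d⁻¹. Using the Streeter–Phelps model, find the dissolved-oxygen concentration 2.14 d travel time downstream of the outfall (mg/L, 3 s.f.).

DO ≈ 4.28 mg/L

Mixed DO = (15.5×8.59 + 3.69×2.42)/(15.5+3.69) = 142.1/19.19 = 7.404 mg/L.
Mixed L₀ = (15.5×4.07 + 3.69×203)/(19.19) = 812.2/19.19 = 42.32 mg/L.
Initial deficit D₀ = C_s − DO₀ = 9.42 − 7.404 = 2.016 mg/L.
D(2.14) = [0.326×42.32/(1.59−0.326)](e^(−0.326×2.14) − e^(−1.59×2.14)) + 2.016 e^(−1.59×2.14)
= 10.92 × (0.4978 − 0.03329) + 2.016 × 0.03329 = 5.137 mg/L.
DO = 9.42 − 5.137 = 4.283 mg/L.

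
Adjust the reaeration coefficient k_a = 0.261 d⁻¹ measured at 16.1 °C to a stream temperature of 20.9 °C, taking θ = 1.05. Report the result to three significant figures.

k_a(T₂) = k_a(T₁) · θ^(T₂−T₁) = 0.261 × 1.05^(20.9−16.1)
= 0.261 × 1.05^4.80 = 0.261 × 1.264 = 0.3299 d⁻¹.

k_a ≈ 0.330 d⁻¹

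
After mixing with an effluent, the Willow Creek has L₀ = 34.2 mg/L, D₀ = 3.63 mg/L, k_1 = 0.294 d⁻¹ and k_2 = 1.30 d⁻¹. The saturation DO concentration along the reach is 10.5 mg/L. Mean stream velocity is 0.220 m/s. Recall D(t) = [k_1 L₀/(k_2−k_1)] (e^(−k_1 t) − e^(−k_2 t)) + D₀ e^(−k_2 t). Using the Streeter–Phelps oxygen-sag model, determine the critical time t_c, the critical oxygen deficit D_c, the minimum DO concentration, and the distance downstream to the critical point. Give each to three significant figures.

t_c = [1/(k_2−k_1)] ln[(k_2/k_1)(1 − D₀(k_2−k_1)/(k_1 L₀))]
= [1/(1.30−0.294)] ln[(1.30/0.294)(1 − 3.63×1.006/(0.294×34.2))]
= (1/1.006) ln[4.422 × 0.6368] = 0.9940 × ln(2.816) = 0.9940 × 1.035 = 1.029 d.
L(t_c) = L₀ e^(−k_1 t_c) = 34.2 × 0.7389 = 25.27 mg/L, and at the critical point k_2 D_c = k_1 L, so D_c = (0.294/1.30) × 25.27 = 5.715 mg/L.
Minimum DO = C_s − D_c = 10.5 − 5.715 = 4.785 mg/L.
x_c = v t_c = 0.220 m/s × 1.029 d × 86400 s/d = 19560 m ≈ 19.6 km.

t_c ≈ 1.03 d; D_c ≈ 5.72 mg/L; min DO ≈ 4.78 mg/L; x_c ≈ 19.6 km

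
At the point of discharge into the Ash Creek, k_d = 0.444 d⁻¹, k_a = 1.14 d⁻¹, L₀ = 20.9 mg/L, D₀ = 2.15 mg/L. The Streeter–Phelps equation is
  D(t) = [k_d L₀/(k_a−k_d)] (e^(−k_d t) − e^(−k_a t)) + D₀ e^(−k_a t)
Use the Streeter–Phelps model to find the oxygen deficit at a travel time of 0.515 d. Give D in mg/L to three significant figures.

k_d L₀/(k_a−k_d) = 0.444×20.9/(1.14−0.444) = 9.280/0.6960 = 13.33 mg/L.
e^(−k_d t) = e^(−0.444×0.5150) = 0.7956; e^(−k_a t) = e^(−1.14×0.5150) = 0.5559.
D = 13.33 × (0.7956 − 0.5559) + 2.15 × 0.5559 = 3.195 + 1.195 = 4.391 mg/L.

D ≈ 4.39 mg/L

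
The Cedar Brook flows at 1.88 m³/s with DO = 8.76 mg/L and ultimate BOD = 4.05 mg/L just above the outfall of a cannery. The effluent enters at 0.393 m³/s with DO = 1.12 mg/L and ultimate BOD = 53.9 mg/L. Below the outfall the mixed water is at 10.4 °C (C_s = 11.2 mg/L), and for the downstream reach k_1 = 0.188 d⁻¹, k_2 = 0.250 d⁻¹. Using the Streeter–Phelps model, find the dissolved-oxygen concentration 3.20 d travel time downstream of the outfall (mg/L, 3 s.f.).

Mixed DO = (1.88×8.76 + 0.393×1.12)/(1.88+0.393) = 16.91/2.273 = 7.439 mg/L.
Mixed L₀ = (1.88×4.05 + 0.393×53.9)/(2.273) = 28.80/2.273 = 12.67 mg/L.
Initial deficit D₀ = C_s − DO₀ = 11.2 − 7.439 = 3.761 mg/L.
D(3.20) = [0.188×12.67/(0.250−0.188)](e^(−0.188×3.20) − e^(−0.250×3.20)) + 3.761 e^(−0.250×3.20)
= 38.42 × (0.5479 − 0.4493) + 3.761 × 0.4493 = 5.478 mg/L.
DO = 11.2 − 5.478 = 5.722 mg/L.

DO ≈ 5.72 mg/L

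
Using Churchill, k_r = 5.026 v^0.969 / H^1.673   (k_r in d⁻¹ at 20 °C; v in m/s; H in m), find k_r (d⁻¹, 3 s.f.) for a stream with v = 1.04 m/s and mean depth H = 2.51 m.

k_r = 5.026 × 1.04^0.969 / 2.51^1.673 = 5.026 × 1.039 / 4.663 = 1.120 d⁻¹.

k_r ≈ 1.12 d⁻¹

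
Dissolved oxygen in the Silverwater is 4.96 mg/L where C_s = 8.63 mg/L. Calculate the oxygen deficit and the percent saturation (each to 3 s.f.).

D = C_s − C = 8.63 − 4.96 = 3.67 mg/L.
% saturation = 4.96/8.63 × 100 = 57.5 %.

D ≈ 3.67 mg/L; 57.5 % saturation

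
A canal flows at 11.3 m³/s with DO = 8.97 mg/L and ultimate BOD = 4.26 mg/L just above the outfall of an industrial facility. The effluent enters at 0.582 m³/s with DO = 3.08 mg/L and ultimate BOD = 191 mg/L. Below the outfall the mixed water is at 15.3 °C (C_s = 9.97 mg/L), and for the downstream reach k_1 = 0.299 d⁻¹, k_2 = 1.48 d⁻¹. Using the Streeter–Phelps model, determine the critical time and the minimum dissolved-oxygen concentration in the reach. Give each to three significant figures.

t_c ≈ 0.950 d; minimum DO ≈ 7.93 mg/L

Mixed DO = (11.3×8.97 + 0.582×3.08)/(11.3+0.582) = 103.2/11.88 = 8.681 mg/L.
Mixed L₀ = (11.3×4.26 + 0.582×191)/(11.88) = 159.3/11.88 = 13.41 mg/L.
Initial deficit D₀ = C_s − DO₀ = 9.97 − 8.681 = 1.289 mg/L.
t_c = (1/1.181) ln[(1.48/0.299)(1 − 1.289×1.181/(0.299×13.41))] = 0.8467 × ln(3.071) = 0.9500 d.
D_c = (0.299/1.48) × 13.41 × e^(−0.299×0.9500) = 0.2020 × 13.41 × 0.7527 = 2.039 mg/L.
Minimum DO = 9.97 − 2.039 = 7.931 mg/L.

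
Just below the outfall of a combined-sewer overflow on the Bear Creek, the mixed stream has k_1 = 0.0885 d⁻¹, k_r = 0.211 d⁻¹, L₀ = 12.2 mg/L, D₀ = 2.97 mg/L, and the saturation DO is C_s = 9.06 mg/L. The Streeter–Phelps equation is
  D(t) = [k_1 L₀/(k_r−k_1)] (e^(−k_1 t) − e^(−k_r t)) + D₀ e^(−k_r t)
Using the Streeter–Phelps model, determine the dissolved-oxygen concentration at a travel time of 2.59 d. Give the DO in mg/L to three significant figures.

k_1 L₀/(k_r−k_1) = 0.0885×12.2/(0.211−0.0885) = 1.080/0.1225 = 8.814 mg/L.
e^(−k_1 t) = e^(−0.0885×2.590) = 0.7952; e^(−k_r t) = e^(−0.211×2.590) = 0.5790.
D = 8.814 × (0.7952 − 0.5790) + 2.97 × 0.5790 = 1.905 + 1.720 = 3.625 mg/L.
DO = C_s − D = 9.06 − 3.625 = 5.435 mg/L.

DO ≈ 5.44 mg/L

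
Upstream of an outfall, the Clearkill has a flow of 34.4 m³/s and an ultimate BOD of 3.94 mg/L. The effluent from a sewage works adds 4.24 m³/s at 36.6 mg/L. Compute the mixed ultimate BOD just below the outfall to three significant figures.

Flow-weighted mixing: C = (Q_r C_r + Q_w C_w)/(Q_r + Q_w)
= (34.4×3.94 + 4.24×36.6)/(34.4 + 4.24) = 290.7/38.64 = 7.524 mg/L.

7.52 mg/L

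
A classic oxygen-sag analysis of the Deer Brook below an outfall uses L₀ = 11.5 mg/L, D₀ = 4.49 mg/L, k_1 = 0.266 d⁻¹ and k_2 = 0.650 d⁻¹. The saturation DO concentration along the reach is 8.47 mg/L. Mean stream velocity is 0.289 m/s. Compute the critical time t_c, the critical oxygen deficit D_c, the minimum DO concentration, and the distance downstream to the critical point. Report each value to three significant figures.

t_c = [1/(k_2−k_1)] ln[(k_2/k_1)(1 − D₀(k_2−k_1)/(k_1 L₀))]
= [1/(0.650−0.266)] ln[(0.650/0.266)(1 − 4.49×0.3840/(0.266×11.5))]
= (1/0.3840) ln[2.444 × 0.4364] = 2.604 × ln(1.066) = 2.604 × 0.06420 = 0.1672 d.
D_c = (k_1/k_2) L₀ e^(−k_1 t_c) = (0.266/0.650) × 11.5 × e^(−0.266×0.1672) = 0.4092 × 11.5 × 0.9565 = 4.501 mg/L.
Minimum DO = C_s − D_c = 8.47 − 4.501 = 3.969 mg/L.
x_c = v t_c = 0.289 m/s × 0.1672 d × 86400 s/d = 4175 m ≈ 4.17 km.

t_c ≈ 0.167 d; D_c ≈ 4.50 mg/L; min DO ≈ 3.97 mg/L; x_c ≈ 4.17 km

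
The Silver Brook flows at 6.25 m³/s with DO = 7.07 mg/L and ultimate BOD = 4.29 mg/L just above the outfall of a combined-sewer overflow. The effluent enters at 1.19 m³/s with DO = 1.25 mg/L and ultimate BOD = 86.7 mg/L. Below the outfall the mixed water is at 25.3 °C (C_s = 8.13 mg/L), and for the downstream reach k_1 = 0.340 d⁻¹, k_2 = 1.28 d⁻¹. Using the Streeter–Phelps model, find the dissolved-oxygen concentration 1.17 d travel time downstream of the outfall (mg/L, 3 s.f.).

Mixed DO = (6.25×7.07 + 1.19×1.25)/(6.25+1.19) = 45.67/7.440 = 6.139 mg/L.
Mixed L₀ = (6.25×4.29 + 1.19×86.7)/(7.440) = 130.0/7.440 = 17.47 mg/L.
Initial deficit D₀ = C_s − DO₀ = 8.13 − 6.139 = 1.991 mg/L.
D(1.17) = [0.340×17.47/(1.28−0.340)](e^(−0.340×1.17) − e^(−1.28×1.17)) + 1.991 e^(−1.28×1.17)
= 6.319 × (0.6718 − 0.2237) + 1.991 × 0.2237 = 3.277 mg/L.
DO = 8.13 − 3.277 = 4.853 mg/L.

DO ≈ 4.85 mg/L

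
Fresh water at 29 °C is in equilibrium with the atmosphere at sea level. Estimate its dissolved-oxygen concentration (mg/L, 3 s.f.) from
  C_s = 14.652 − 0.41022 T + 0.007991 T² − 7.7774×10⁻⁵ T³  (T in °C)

C_s = 14.652 − 0.41022×29 + 0.007991×29² − 7.7774×10⁻⁵×29³ = 7.579 mg/L.

C_s ≈ 7.58 mg/L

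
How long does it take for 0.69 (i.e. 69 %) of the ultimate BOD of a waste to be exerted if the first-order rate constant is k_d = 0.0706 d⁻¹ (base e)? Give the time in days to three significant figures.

y/L₀ = 1 − e^(−k_d t) = 0.69 ⇒ e^(−k_d t) = 0.310
t = −ln(0.310) / 0.0706 = 1.171 / 0.0706 = 16.59 d.

t ≈ 16.6 d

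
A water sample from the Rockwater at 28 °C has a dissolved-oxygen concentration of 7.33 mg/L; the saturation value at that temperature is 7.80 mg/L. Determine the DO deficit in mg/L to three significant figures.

D = C_s − C = 7.80 − 7.33 = 0.470 mg/L.

D ≈ 0.470 mg/L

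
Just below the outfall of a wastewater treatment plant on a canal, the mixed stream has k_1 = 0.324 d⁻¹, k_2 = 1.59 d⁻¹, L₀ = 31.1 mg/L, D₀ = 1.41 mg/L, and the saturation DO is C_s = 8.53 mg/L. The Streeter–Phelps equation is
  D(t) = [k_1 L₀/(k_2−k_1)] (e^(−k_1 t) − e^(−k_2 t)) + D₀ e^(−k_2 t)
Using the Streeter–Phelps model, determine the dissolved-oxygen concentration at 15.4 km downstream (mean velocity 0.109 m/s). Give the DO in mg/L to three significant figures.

Travel time t = x/v = 15.4 km / (0.109 m/s) = 15400 m / 0.109 m/s = 141300 s = 1.635 d.
k_1 L₀/(k_2−k_1) = 0.324×31.1/(1.59−0.324) = 10.08/1.266 = 7.959 mg/L.
e^(−k_1 t) = e^(−0.324×1.635) = 0.5887; e^(−k_2 t) = e^(−1.59×1.635) = 0.07427.
D = 7.959 × (0.5887 − 0.07427) + 1.41 × 0.07427 = 4.095 + 0.1047 = 4.199 mg/L.
DO = C_s − D = 8.53 − 4.199 = 4.331 mg/L.

DO ≈ 4.33 mg/L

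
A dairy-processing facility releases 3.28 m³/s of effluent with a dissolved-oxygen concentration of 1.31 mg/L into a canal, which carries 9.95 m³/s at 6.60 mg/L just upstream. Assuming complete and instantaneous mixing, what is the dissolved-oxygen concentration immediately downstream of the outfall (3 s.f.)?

Flow-weighted mixing: C = (Q_r C_r + Q_w C_w)/(Q_r + Q_w)
= (9.95×6.60 + 3.28×1.31)/(9.95 + 3.28) = 69.97/13.23 = 5.288 mg/L.

5.29 mg/L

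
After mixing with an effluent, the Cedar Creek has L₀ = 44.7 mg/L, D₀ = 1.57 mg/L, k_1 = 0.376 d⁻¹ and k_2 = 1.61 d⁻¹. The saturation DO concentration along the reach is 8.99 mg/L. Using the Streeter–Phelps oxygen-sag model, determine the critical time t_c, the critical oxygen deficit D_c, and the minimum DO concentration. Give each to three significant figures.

t_c ≈ 1.08 d; D_c ≈ 6.96 mg/L; min DO ≈ 2.03 mg/L

At the critical point dD/dt = 0, so k_1 L₀ e^(−k_1 t) = k_2 D. Substituting D(t) from the Streeter–Phelps equation and solving for t gives
t_c = ln[(k_2/k_1)(1 − D₀(k_2−k_1)/(k_1 L₀))] / (k_2−k_1).
Here k_2−k_1 = 1.234 d⁻¹ and 1 − D₀(k_2−k_1)/(k_1 L₀) = 1 − 1.57×1.234/(0.376×44.7) = 0.8847, so
t_c = ln(4.282 × 0.8847) / 1.234 = 1.332 / 1.234 = 1.079 d.
D_c = (k_1/k_2) L₀ e^(−k_1 t_c) = (0.376/1.61) × 44.7 × e^(−0.376×1.079) = 0.2335 × 44.7 × 0.6664 = 6.957 mg/L.
Minimum DO = C_s − D_c = 8.99 − 6.957 = 2.033 mg/L.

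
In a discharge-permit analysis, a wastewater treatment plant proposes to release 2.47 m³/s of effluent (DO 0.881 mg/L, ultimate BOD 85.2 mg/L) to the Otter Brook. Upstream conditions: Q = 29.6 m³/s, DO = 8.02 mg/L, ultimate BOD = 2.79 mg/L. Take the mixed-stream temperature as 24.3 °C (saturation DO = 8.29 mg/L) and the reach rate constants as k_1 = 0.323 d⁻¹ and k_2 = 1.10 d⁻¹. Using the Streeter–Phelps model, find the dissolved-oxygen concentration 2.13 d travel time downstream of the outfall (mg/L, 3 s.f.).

Mixed DO = (29.6×8.02 + 2.47×0.881)/(29.6+2.47) = 239.6/32.07 = 7.470 mg/L.
Mixed L₀ = (29.6×2.79 + 2.47×85.2)/(32.07) = 293.0/32.07 = 9.137 mg/L.
Initial deficit D₀ = C_s − DO₀ = 8.29 − 7.470 = 0.8198 mg/L.
D(2.13) = [0.323×9.137/(1.10−0.323)](e^(−0.323×2.13) − e^(−1.10×2.13)) + 0.8198 e^(−1.10×2.13)
= 3.798 × (0.5026 − 0.09604) + 0.8198 × 0.09604 = 1.623 mg/L.
DO = 8.29 − 1.623 = 6.667 mg/L.

DO ≈ 6.67 mg/L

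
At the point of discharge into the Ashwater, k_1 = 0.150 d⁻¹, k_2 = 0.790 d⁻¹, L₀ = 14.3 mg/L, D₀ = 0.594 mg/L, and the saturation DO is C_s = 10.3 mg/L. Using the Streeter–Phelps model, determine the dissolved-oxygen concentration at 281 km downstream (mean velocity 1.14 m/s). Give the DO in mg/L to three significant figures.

DO ≈ 8.40 mg/L

Travel time t = x/v = 281 km / (1.14 m/s) = 281000 m / 1.14 m/s = 246500 s = 2.853 d.
k_1 L₀/(k_2−k_1) = 0.150×14.3/(0.790−0.150) = 2.145/0.6400 = 3.352 mg/L.
e^(−k_1 t) = e^(−0.150×2.853) = 0.6519; e^(−k_2 t) = e^(−0.790×2.853) = 0.1050.
D = 3.352 × (0.6519 − 0.1050) + 0.594 × 0.1050 = 1.833 + 0.06237 = 1.895 mg/L.
DO = C_s − D = 10.3 − 1.895 = 8.405 mg/L.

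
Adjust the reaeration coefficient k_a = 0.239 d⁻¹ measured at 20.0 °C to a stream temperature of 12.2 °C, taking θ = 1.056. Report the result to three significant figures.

k_a(T₂) = k_a(T₁) · θ^(T₂−T₁) = 0.239 × 1.056^(12.2−20.0)
= 0.239 × 1.056^-7.80 = 0.239 × 0.6538 = 0.1562 d⁻¹.

k_a ≈ 0.156 d⁻¹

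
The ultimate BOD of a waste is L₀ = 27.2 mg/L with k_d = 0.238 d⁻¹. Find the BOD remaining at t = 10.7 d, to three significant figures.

L_t = L₀ e^(−k_d t) = 27.2 × e^(−0.238×10.7) = 27.2 × 0.07835 = 2.131 mg/L.

L ≈ 2.13 mg/L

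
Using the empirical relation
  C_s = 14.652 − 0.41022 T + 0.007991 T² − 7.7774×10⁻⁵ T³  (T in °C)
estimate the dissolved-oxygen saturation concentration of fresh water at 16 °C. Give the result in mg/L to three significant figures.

C_s ≈ 9.82 mg/L

C_s = 14.652 − 0.41022×16 + 0.007991×16² − 7.7774×10⁻⁵×16³ = 9.816 mg/L.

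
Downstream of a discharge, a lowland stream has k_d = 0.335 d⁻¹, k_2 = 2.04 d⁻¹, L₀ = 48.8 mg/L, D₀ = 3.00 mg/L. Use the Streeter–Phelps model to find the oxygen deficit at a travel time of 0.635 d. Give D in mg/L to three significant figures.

D ≈ 5.95 mg/L

k_d L₀/(k_2−k_d) = 0.335×48.8/(2.04−0.335) = 16.35/1.705 = 9.588 mg/L.
e^(−k_d t) = e^(−0.335×0.6350) = 0.8084; e^(−k_2 t) = e^(−2.04×0.6350) = 0.2738.
D = 9.588 × (0.8084 − 0.2738) + 3.00 × 0.2738 = 5.126 + 0.8214 = 5.947 mg/L.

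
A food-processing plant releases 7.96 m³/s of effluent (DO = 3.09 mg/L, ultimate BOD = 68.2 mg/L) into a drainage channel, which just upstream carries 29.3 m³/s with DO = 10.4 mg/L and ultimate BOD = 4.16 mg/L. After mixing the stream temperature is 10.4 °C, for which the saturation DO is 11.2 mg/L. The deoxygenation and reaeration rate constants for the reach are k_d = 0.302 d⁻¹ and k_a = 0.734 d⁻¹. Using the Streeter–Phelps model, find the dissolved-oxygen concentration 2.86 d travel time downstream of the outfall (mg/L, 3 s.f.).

DO ≈ 7.18 mg/L

Mixed DO = (29.3×10.4 + 7.96×3.09)/(29.3+7.96) = 329.3/37.26 = 8.838 mg/L.
Mixed L₀ = (29.3×4.16 + 7.96×68.2)/(37.26) = 664.8/37.26 = 17.84 mg/L.
Initial deficit D₀ = C_s − DO₀ = 11.2 − 8.838 = 2.362 mg/L.
D(2.86) = [0.302×17.84/(0.734−0.302)](e^(−0.302×2.86) − e^(−0.734×2.86)) + 2.362 e^(−0.734×2.86)
= 12.47 × (0.4216 − 0.1225) + 2.362 × 0.1225 = 4.019 mg/L.
DO = 11.2 − 4.019 = 7.181 mg/L.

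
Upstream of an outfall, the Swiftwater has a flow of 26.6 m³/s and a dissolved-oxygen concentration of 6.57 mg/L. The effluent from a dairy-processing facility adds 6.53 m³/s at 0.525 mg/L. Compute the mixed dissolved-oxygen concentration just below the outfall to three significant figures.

Flow-weighted mixing: C = (Q_r C_r + Q_w C_w)/(Q_r + Q_w)
= (26.6×6.57 + 6.53×0.525)/(26.6 + 6.53) = 178.2/33.13 = 5.379 mg/L.

5.38 mg/L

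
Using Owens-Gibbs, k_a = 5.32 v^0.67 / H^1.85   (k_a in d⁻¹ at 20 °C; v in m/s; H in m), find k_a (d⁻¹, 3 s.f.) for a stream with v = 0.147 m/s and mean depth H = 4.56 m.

k_a = 5.32 × 0.147^0.67 / 4.56^1.85 = 5.32 × 0.2768 / 16.56 = 0.08891 d⁻¹.

k_a ≈ 0.0889 d⁻¹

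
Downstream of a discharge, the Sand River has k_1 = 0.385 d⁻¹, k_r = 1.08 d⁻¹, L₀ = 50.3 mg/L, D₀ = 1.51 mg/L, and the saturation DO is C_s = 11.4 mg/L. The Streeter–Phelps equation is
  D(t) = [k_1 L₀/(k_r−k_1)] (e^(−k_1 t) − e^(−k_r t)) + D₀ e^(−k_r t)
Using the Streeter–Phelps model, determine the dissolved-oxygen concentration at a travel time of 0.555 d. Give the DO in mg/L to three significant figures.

k_1 L₀/(k_r−k_1) = 0.385×50.3/(1.08−0.385) = 19.37/0.6950 = 27.86 mg/L.
e^(−k_1 t) = e^(−0.385×0.5550) = 0.8076; e^(−k_r t) = e^(−1.08×0.5550) = 0.5491.
D = 27.86 × (0.8076 − 0.5491) + 1.51 × 0.5491 = 7.202 + 0.8292 = 8.031 mg/L.
DO = C_s − D = 11.4 − 8.031 = 3.369 mg/L.

DO ≈ 3.37 mg/L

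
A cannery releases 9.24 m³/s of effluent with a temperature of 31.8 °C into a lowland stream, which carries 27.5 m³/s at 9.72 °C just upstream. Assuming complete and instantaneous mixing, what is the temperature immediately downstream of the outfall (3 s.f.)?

15.3 °C

Flow-weighted mixing: C = (Q_r C_r + Q_w C_w)/(Q_r + Q_w)
= (27.5×9.72 + 9.24×31.8)/(27.5 + 9.24) = 561.1/36.74 = 15.27 °C.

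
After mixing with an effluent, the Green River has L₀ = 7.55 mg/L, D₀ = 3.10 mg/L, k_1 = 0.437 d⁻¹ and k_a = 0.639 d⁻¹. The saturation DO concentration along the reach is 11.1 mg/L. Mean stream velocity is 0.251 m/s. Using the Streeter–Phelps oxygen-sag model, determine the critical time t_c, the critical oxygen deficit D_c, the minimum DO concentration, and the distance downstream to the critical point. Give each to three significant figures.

t_c ≈ 0.839 d; D_c ≈ 3.58 mg/L; min DO ≈ 7.52 mg/L; x_c ≈ 18.2 km

At the critical point dD/dt = 0, so k_1 L₀ e^(−k_1 t) = k_a D. Substituting D(t) from the Streeter–Phelps equation and solving for t gives
t_c = ln[(k_a/k_1)(1 − D₀(k_a−k_1)/(k_1 L₀))] / (k_a−k_1).
Here k_a−k_1 = 0.2020 d⁻¹ and 1 − D₀(k_a−k_1)/(k_1 L₀) = 1 − 3.10×0.2020/(0.437×7.55) = 0.8102, so
t_c = ln(1.462 × 0.8102) / 0.2020 = 0.1695 / 0.2020 = 0.8391 d.
L(t_c) = L₀ e^(−k_1 t_c) = 7.55 × 0.6930 = 5.232 mg/L, and at the critical point k_a D_c = k_1 L, so D_c = (0.437/0.639) × 5.232 = 3.578 mg/L.
Minimum DO = C_s − D_c = 11.1 − 3.578 = 7.522 mg/L.
x_c = v t_c = 0.251 m/s × 0.8391 d × 86400 s/d = 18200 m ≈ 18.2 km.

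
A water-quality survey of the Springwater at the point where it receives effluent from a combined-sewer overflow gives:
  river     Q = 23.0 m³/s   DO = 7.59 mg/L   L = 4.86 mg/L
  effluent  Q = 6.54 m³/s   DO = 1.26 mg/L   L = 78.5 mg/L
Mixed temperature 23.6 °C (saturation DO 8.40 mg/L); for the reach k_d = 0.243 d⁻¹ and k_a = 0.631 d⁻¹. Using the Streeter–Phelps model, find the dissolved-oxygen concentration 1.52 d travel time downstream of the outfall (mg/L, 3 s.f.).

DO ≈ 3.47 mg/L

Mixed DO = (23.0×7.59 + 6.54×1.26)/(23.0+6.54) = 182.8/29.54 = 6.189 mg/L.
Mixed L₀ = (23.0×4.86 + 6.54×78.5)/(29.54) = 625.2/29.54 = 21.16 mg/L.
Initial deficit D₀ = C_s − DO₀ = 8.40 − 6.189 = 2.211 mg/L.
D(1.52) = [0.243×21.16/(0.631−0.243)](e^(−0.243×1.52) − e^(−0.631×1.52)) + 2.211 e^(−0.631×1.52)
= 13.25 × (0.6912 − 0.3832) + 2.211 × 0.3832 = 4.929 mg/L.
DO = 8.40 − 4.929 = 3.471 mg/L.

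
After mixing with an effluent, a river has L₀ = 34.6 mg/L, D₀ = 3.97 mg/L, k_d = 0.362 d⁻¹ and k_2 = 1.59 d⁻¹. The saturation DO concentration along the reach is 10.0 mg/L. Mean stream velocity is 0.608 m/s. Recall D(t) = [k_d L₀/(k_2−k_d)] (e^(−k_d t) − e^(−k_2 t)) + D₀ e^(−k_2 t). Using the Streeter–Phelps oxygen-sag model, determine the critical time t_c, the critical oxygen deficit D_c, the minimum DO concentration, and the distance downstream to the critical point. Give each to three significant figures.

With k_2/k_d = 4.392 and 1 − D₀(k_2−k_d)/(k_d L₀) = 0.6108,
t_c = ln(4.392 × 0.6108) / (1.59 − 0.362) = ln(2.683) / 1.228 = 0.9868/1.228 = 0.8036 d.
L(t_c) = L₀ e^(−k_d t_c) = 34.6 × 0.7476 = 25.87 mg/L, and at the critical point k_2 D_c = k_d L, so D_c = (0.362/1.59) × 25.87 = 5.889 mg/L.
Minimum DO = C_s − D_c = 10.0 − 5.889 = 4.111 mg/L.
x_c = v t_c = 0.608 m/s × 0.8036 d × 86400 s/d = 42210 m ≈ 42.2 km.

t_c ≈ 0.804 d; D_c ≈ 5.89 mg/L; min DO ≈ 4.11 mg/L; x_c ≈ 42.2 km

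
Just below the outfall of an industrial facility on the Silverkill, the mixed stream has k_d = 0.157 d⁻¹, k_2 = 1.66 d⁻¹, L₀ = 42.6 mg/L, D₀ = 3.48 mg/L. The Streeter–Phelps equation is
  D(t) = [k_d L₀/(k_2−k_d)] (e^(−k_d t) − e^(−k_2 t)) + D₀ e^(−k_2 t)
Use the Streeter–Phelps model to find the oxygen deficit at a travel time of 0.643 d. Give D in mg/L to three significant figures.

k_d L₀/(k_2−k_d) = 0.157×42.6/(1.66−0.157) = 6.688/1.503 = 4.450 mg/L.
e^(−k_d t) = e^(−0.157×0.6430) = 0.9040; e^(−k_2 t) = e^(−1.66×0.6430) = 0.3439.
D = 4.450 × (0.9040 − 0.3439) + 3.48 × 0.3439 = 2.492 + 1.197 = 3.689 mg/L.

D ≈ 3.69 mg/L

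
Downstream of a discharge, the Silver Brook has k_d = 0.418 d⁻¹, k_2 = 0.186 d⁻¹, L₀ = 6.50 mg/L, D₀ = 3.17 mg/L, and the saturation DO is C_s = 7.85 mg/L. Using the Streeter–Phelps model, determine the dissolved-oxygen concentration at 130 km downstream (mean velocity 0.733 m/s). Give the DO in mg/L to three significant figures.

Travel time t = x/v = 130 km / (0.733 m/s) = 130000 m / 0.733 m/s = 177400 s = 2.053 d.
k_d L₀/(k_2−k_d) = 0.418×6.50/(0.186−0.418) = 2.717/-0.2320 = -11.71 mg/L.
e^(−k_d t) = e^(−0.418×2.053) = 0.4240; e^(−k_2 t) = e^(−0.186×2.053) = 0.6826.
D = -11.71 × (0.4240 − 0.6826) + 3.17 × 0.6826 = 3.029 + 2.164 = 5.193 mg/L.
DO = C_s − D = 7.85 − 5.193 = 2.657 mg/L.

DO ≈ 2.66 mg/L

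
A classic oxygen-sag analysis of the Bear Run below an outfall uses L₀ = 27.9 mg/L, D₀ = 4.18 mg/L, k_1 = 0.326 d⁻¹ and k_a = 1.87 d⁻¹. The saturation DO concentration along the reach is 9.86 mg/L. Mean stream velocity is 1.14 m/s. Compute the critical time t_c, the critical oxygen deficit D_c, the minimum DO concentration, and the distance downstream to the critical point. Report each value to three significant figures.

At the critical point dD/dt = 0, so k_1 L₀ e^(−k_1 t) = k_a D. Substituting D(t) from the Streeter–Phelps equation and solving for t gives
t_c = ln[(k_a/k_1)(1 − D₀(k_a−k_1)/(k_1 L₀))] / (k_a−k_1).
Here k_a−k_1 = 1.544 d⁻¹ and 1 − D₀(k_a−k_1)/(k_1 L₀) = 1 − 4.18×1.544/(0.326×27.9) = 0.2904, so
t_c = ln(5.736 × 0.2904) / 1.544 = 0.5104 / 1.544 = 0.3305 d.
D_c = (k_1/k_a) L₀ e^(−k_1 t_c) = (0.326/1.87) × 27.9 × e^(−0.326×0.3305) = 0.1743 × 27.9 × 0.8978 = 4.367 mg/L.
Minimum DO = C_s − D_c = 9.86 − 4.367 = 5.493 mg/L.
x_c = v t_c = 1.14 m/s × 0.3305 d × 86400 s/d = 32560 m ≈ 32.6 km.

t_c ≈ 0.331 d; D_c ≈ 4.37 mg/L; min DO ≈ 5.49 mg/L; x_c ≈ 32.6 km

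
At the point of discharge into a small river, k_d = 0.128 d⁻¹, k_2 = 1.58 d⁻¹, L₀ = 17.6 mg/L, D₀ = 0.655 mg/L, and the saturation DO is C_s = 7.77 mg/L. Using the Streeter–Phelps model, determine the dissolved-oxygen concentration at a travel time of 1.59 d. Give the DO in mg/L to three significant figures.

DO ≈ 6.58 mg/L

k_d L₀/(k_2−k_d) = 0.128×17.6/(1.58−0.128) = 2.253/1.452 = 1.552 mg/L.
e^(−k_d t) = e^(−0.128×1.590) = 0.8159; e^(−k_2 t) = e^(−1.58×1.590) = 0.08109.
D = 1.552 × (0.8159 − 0.08109) + 0.655 × 0.08109 = 1.140 + 0.05311 = 1.193 mg/L.
DO = C_s − D = 7.77 − 1.193 = 6.577 mg/L.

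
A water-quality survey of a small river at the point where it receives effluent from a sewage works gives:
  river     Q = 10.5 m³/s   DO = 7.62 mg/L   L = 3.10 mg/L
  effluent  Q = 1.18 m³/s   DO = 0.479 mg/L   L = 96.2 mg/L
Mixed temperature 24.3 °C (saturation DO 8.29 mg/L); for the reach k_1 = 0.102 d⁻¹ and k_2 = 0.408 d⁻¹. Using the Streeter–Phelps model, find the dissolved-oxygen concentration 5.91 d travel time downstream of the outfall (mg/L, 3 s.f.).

Mixed DO = (10.5×7.62 + 1.18×0.479)/(10.5+1.18) = 80.58/11.68 = 6.899 mg/L.
Mixed L₀ = (10.5×3.10 + 1.18×96.2)/(11.68) = 146.1/11.68 = 12.51 mg/L.
Initial deficit D₀ = C_s − DO₀ = 8.29 − 6.899 = 1.391 mg/L.
D(5.91) = [0.102×12.51/(0.408−0.102)](e^(−0.102×5.91) − e^(−0.408×5.91)) + 1.391 e^(−0.408×5.91)
= 4.169 × (0.5473 − 0.08970) + 1.391 × 0.08970 = 2.032 mg/L.
DO = 8.29 − 2.032 = 6.258 mg/L.

DO ≈ 6.26 mg/L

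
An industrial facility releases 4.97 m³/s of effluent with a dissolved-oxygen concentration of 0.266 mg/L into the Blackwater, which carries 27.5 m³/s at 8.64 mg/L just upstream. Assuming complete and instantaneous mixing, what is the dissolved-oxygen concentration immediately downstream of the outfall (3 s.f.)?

Flow-weighted mixing: C = (Q_r C_r + Q_w C_w)/(Q_r + Q_w)
= (27.5×8.64 + 4.97×0.266)/(27.5 + 4.97) = 238.9/32.47 = 7.358 mg/L.

7.36 mg/L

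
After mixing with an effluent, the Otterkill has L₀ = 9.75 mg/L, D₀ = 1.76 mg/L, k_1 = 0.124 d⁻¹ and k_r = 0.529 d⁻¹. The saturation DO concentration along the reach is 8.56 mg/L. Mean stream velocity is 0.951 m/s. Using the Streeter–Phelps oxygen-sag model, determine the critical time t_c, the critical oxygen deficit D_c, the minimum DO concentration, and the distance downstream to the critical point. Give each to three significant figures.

t_c ≈ 1.38 d; D_c ≈ 1.93 mg/L; min DO ≈ 6.63 mg/L; x_c ≈ 114 km

With k_r/k_1 = 4.266 and 1 − D₀(k_r−k_1)/(k_1 L₀) = 0.4104,
t_c = ln(4.266 × 0.4104) / (0.529 − 0.124) = ln(1.751) / 0.4050 = 0.5601/0.4050 = 1.383 d.
L(t_c) = L₀ e^(−k_1 t_c) = 9.75 × 0.8424 = 8.213 mg/L, and at the critical point k_r D_c = k_1 L, so D_c = (0.124/0.529) × 8.213 = 1.925 mg/L.
Minimum DO = C_s − D_c = 8.56 − 1.925 = 6.635 mg/L.
x_c = v t_c = 0.951 m/s × 1.383 d × 86400 s/d = 113600 m ≈ 114 km.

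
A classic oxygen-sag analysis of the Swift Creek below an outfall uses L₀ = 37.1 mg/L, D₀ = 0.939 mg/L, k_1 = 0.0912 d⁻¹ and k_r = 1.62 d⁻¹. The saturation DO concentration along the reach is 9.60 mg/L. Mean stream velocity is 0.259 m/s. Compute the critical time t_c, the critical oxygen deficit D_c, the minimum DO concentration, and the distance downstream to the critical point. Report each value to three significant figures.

t_c ≈ 1.52 d; D_c ≈ 1.82 mg/L; min DO ≈ 7.78 mg/L; x_c ≈ 34.0 km

t_c = [1/(k_r−k_1)] ln[(k_r/k_1)(1 − D₀(k_r−k_1)/(k_1 L₀))]
= [1/(1.62−0.0912)] ln[(1.62/0.0912)(1 − 0.939×1.529/(0.0912×37.1))]
= (1/1.529) ln[17.76 × 0.5757] = 0.6541 × ln(10.23) = 0.6541 × 2.325 = 1.521 d.
D_c = (k_1/k_r) L₀ e^(−k_1 t_c) = (0.0912/1.62) × 37.1 × e^(−0.0912×1.521) = 0.05630 × 37.1 × 0.8705 = 1.818 mg/L.
Minimum DO = C_s − D_c = 9.60 − 1.818 = 7.782 mg/L.
x_c = v t_c = 0.259 m/s × 1.521 d × 86400 s/d = 34030 m ≈ 34.0 km.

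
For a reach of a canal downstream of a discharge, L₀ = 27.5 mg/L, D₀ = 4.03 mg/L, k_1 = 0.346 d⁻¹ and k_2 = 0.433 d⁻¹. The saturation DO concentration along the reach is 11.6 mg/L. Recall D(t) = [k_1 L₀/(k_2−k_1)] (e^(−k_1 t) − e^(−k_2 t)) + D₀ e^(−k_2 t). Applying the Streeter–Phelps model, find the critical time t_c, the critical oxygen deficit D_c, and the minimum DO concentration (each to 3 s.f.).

At the critical point dD/dt = 0, so k_1 L₀ e^(−k_1 t) = k_2 D. Substituting D(t) from the Streeter–Phelps equation and solving for t gives
t_c = ln[(k_2/k_1)(1 − D₀(k_2−k_1)/(k_1 L₀))] / (k_2−k_1).
Here k_2−k_1 = 0.08700 d⁻¹ and 1 − D₀(k_2−k_1)/(k_1 L₀) = 1 − 4.03×0.08700/(0.346×27.5) = 0.9632, so
t_c = ln(1.251 × 0.9632) / 0.08700 = 0.1868 / 0.08700 = 2.147 d.
D_c = (k_1/k_2) L₀ e^(−k_1 t_c) = (0.346/0.433) × 27.5 × e^(−0.346×2.147) = 0.7991 × 27.5 × 0.4758 = 10.46 mg/L.
Minimum DO = C_s − D_c = 11.6 − 10.46 = 1.144 mg/L.

t_c ≈ 2.15 d; D_c ≈ 10.5 mg/L; min DO ≈ 1.14 mg/L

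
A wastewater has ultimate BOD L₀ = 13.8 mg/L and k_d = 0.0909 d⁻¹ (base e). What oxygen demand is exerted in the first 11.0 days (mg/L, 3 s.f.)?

y ≈ 8.72 mg/L

y_t = L₀(1 − e^(−k_d t)) = 13.8 × (1 − e^(−0.0909×11.0))
= 13.8 × (1 − 0.3679) = 13.8 × 0.6321 = 8.723 mg/L.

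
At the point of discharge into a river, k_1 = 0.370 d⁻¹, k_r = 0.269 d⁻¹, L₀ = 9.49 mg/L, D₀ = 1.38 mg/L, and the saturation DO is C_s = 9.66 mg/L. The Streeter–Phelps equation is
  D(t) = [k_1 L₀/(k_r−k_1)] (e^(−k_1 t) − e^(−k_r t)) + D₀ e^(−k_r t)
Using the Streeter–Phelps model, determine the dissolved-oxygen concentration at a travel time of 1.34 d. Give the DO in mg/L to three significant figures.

k_1 L₀/(k_r−k_1) = 0.370×9.49/(0.269−0.370) = 3.511/-0.1010 = -34.77 mg/L.
e^(−k_1 t) = e^(−0.370×1.340) = 0.6091; e^(−k_r t) = e^(−0.269×1.340) = 0.6974.
D = -34.77 × (0.6091 − 0.6974) + 1.38 × 0.6974 = 3.069 + 0.9624 = 4.031 mg/L.
DO = C_s − D = 9.66 − 4.031 = 5.629 mg/L.

DO ≈ 5.63 mg/L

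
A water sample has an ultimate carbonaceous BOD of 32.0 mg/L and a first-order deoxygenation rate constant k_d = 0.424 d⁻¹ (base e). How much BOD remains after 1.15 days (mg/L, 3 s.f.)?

L_t = L₀ e^(−k_d t) = 32.0 × e^(−0.424×1.15) = 32.0 × 0.6141 = 19.65 mg/L.

L ≈ 19.7 mg/L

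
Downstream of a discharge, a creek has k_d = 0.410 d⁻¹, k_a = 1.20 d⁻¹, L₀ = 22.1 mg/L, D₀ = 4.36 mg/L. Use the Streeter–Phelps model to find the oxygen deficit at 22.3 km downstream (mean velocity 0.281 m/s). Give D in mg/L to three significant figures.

D ≈ 5.51 mg/L

Travel time t = x/v = 22.3 km / (0.281 m/s) = 22300 m / 0.281 m/s = 79360 s = 0.9185 d.
k_d L₀/(k_a−k_d) = 0.410×22.1/(1.20−0.410) = 9.061/0.7900 = 11.47 mg/L.
e^(−k_d t) = e^(−0.410×0.9185) = 0.6862; e^(−k_a t) = e^(−1.20×0.9185) = 0.3321.
D = 11.47 × (0.6862 − 0.3321) + 4.36 × 0.3321 = 4.061 + 1.448 = 5.509 mg/L.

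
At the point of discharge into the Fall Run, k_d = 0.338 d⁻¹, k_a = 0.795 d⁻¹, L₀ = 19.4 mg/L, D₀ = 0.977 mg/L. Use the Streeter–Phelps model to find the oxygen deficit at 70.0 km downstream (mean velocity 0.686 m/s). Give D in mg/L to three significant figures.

Travel time t = x/v = 70.0 km / (0.686 m/s) = 70000 m / 0.686 m/s = 102000 s = 1.181 d.
k_d L₀/(k_a−k_d) = 0.338×19.4/(0.795−0.338) = 6.557/0.4570 = 14.35 mg/L.
e^(−k_d t) = e^(−0.338×1.181) = 0.6709; e^(−k_a t) = e^(−0.795×1.181) = 0.3911.
D = 14.35 × (0.6709 − 0.3911) + 0.977 × 0.3911 = 4.015 + 0.3821 = 4.397 mg/L.

D ≈ 4.40 mg/L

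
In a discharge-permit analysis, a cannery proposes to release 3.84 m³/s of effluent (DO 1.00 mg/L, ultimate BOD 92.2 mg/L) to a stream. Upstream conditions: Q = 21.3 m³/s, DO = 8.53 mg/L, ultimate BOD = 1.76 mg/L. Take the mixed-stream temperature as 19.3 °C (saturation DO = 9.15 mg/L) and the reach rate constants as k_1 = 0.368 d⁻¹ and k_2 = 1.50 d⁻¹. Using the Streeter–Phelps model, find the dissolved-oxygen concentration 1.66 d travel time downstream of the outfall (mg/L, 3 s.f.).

DO ≈ 6.67 mg/L

Mixed DO = (21.3×8.53 + 3.84×1.00)/(21.3+3.84) = 185.5/25.14 = 7.380 mg/L.
Mixed L₀ = (21.3×1.76 + 3.84×92.2)/(25.14) = 391.5/25.14 = 15.57 mg/L.
Initial deficit D₀ = C_s − DO₀ = 9.15 − 7.380 = 1.770 mg/L.
D(1.66) = [0.368×15.57/(1.50−0.368)](e^(−0.368×1.66) − e^(−1.50×1.66)) + 1.770 e^(−1.50×1.66)
= 5.063 × (0.5429 − 0.08291) + 1.770 × 0.08291 = 2.476 mg/L.
DO = 9.15 − 2.476 = 6.674 mg/L.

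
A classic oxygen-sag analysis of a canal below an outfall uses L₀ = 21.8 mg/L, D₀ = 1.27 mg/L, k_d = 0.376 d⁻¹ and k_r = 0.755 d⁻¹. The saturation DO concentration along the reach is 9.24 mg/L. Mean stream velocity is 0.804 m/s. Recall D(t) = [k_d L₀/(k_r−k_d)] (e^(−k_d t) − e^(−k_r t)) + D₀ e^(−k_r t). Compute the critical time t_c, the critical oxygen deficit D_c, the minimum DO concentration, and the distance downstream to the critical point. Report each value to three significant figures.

With k_r/k_d = 2.008 and 1 − D₀(k_r−k_d)/(k_d L₀) = 0.9413,
t_c = ln(2.008 × 0.9413) / (0.755 − 0.376) = ln(1.890) / 0.3790 = 0.6366/0.3790 = 1.680 d.
L(t_c) = L₀ e^(−k_d t_c) = 21.8 × 0.5318 = 11.59 mg/L, and at the critical point k_r D_c = k_d L, so D_c = (0.376/0.755) × 11.59 = 5.773 mg/L.
Minimum DO = C_s − D_c = 9.24 − 5.773 = 3.467 mg/L.
x_c = v t_c = 0.804 m/s × 1.680 d × 86400 s/d = 116700 m ≈ 117 km.

t_c ≈ 1.68 d; D_c ≈ 5.77 mg/L; min DO ≈ 3.47 mg/L; x_c ≈ 117 km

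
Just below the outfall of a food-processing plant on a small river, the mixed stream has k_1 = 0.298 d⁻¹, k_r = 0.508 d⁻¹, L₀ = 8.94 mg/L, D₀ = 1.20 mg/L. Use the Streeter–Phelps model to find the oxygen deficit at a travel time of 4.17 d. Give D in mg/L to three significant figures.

D ≈ 2.28 mg/L

k_1 L₀/(k_r−k_1) = 0.298×8.94/(0.508−0.298) = 2.664/0.2100 = 12.69 mg/L.
e^(−k_1 t) = e^(−0.298×4.170) = 0.2886; e^(−k_r t) = e^(−0.508×4.170) = 0.1202.
D = 12.69 × (0.2886 − 0.1202) + 1.20 × 0.1202 = 2.136 + 0.1443 = 2.280 mg/L.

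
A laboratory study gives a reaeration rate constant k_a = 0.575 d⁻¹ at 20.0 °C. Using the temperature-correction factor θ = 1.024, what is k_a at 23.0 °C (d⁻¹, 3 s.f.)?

k_a(T₂) = k_a(T₁) · θ^(T₂−T₁) = 0.575 × 1.024^(23.0−20.0)
= 0.575 × 1.024^3.00 = 0.575 × 1.074 = 0.6174 d⁻¹.

k_a ≈ 0.617 d⁻¹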